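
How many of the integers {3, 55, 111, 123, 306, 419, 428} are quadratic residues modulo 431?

(3/431) = +1 → QR.
(55/431) = +1 → QR.
(111/431) = -1 → non-residue.
(123/431) = +1 → QR.
(306/431) = -1 → non-residue.
(419/431) = -1 → non-residue.
(428/431) = -1 → non-residue.
Total quadratic residues among the 7: 3.

3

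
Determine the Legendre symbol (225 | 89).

1

Euler's criterion: (225/89) ≡ 47^44 (mod 89).
47^2 ≡ 73 (mod 89)
47^4 ≡ 78 (mod 89)
47^8 ≡ 32 (mod 89)
47^16 ≡ 45 (mod 89)
47^32 ≡ 67 (mod 89)
47^44 = 47^(32+8+4) ≡ 1 (mod 89).
Result is 1, so (225/89) = 1.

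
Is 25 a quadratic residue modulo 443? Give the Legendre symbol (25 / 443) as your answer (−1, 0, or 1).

Reciprocity: 25 ≡ 1 and 443 ≡ 3 (mod 4), so (25/443) = +(443/25).
Reduce top mod 25: now compute (18/25).
Pull out 2: since 25 ≡ 1 (mod 8), (2/25) = +1.
Reciprocity: 9 ≡ 1 and 25 ≡ 1 (mod 4), so (9/25) = +(25/9).
Reduce top mod 9: now compute (7/9).
Reciprocity: 7 ≡ 3 and 9 ≡ 1 (mod 4), so (7/9) = +(9/7).
Reduce top mod 7: now compute (2/7).
Pull out 2: since 7 ≡ 7 (mod 8), (2/7) = +1.
Reached (1/7) = 1. Collecting the sign flips along the way, the symbol is +1.

1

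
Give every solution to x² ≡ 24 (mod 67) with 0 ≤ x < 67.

15, 52

Since 67 ≡ 3 (mod 4), a square root of 24 is 24^((67+1)/4) = 24^17 mod 67.
Repeated squaring: 24^2≡40, 24^4≡59, 24^8≡64, 24^16≡9 (mod 67).
24^17 = 24^(16+1) ≡ 15 (mod 67).
Check: 15² = 225 ≡ 24 (mod 67). The two roots are 15 and 52.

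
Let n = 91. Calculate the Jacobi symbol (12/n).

Pull out 2^2: since 91 ≡ 3 (mod 8), (2/91) = -1, so (2/91)^2 = +1.
Reciprocity: 3 ≡ 3 and 91 ≡ 3 (mod 4), so (3/91) = −(91/3).
Reduce top mod 3: now compute (1/3).
Reached (1/3) = 1. Collecting the sign flips along the way, the symbol is -1.

-1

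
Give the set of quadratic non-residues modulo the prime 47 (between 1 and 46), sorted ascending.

5 10 11 13 15 19 20 22 23 26 29 30 31 33 35 38 39 40 41 43 44 45 46

Square k = 1,…,23 (k and 47−k give the same square):
1²=1, 2²=4, 3²=9, 4²=16, 5²=25, 6²=36, 7²≡2, 8²≡17, 9²≡34, 10²≡6, 11²≡27, 12²≡3, 13²≡28, 14²≡8, 15²≡37, 16²≡21, 17²≡7, 18²≡42, 19²≡32, 20²≡24, 21²≡18, 22²≡14, 23²≡12 (mod 47).
The residues are {1, 2, 3, 4, 6, 7, 8, 9, 12, 14, 16, 17, 18, 21, 24, 25, 27, 28, 32, 34, 36, 37, 42}; the non-residues are the remaining 23 nonzero classes.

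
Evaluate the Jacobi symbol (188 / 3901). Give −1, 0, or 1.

0

Pull out 2^2: since 3901 ≡ 5 (mod 8), (2/3901) = -1, so (2/3901)^2 = +1.
Reciprocity: 47 ≡ 3 and 3901 ≡ 1 (mod 4), so (47/3901) = +(3901/47).
Reduce top mod 47: now compute (0/47).
Top reduces to 0: gcd > 1, so the symbol is 0.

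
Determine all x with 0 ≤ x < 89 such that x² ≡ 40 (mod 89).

89 ≡ 1 (mod 4), so we find a root by search.
Trying successive values, 29² = 841 ≡ 40 (mod 89). The other root is 89 − 29 = 60.

29, 60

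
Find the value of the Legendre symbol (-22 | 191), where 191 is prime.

Euler's criterion: (-22/191) ≡ 169^95 (mod 191).
169^2 ≡ 102 (mod 191)
169^4 ≡ 90 (mod 191)
169^8 ≡ 78 (mod 191)
169^16 ≡ 163 (mod 191)
169^32 ≡ 20 (mod 191)
169^64 ≡ 18 (mod 191)
169^95 = 169^(64+16+8+4+2+1) ≡ 1 (mod 191).
Result is 1, so (-22/191) = 1.

1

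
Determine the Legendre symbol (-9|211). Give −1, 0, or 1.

First reduce: -9 ≡ 202 (mod 211).
Pull out 2: since 211 ≡ 3 (mod 8), (2/211) = -1.
Reciprocity: 101 ≡ 1 and 211 ≡ 3 (mod 4), so (101/211) = +(211/101).
Reduce top mod 101: now compute (9/101).
Reciprocity: 9 ≡ 1 and 101 ≡ 1 (mod 4), so (9/101) = +(101/9).
Reduce top mod 9: now compute (2/9).
Pull out 2: since 9 ≡ 1 (mod 8), (2/9) = +1.
Reached (1/9) = 1. Collecting the sign flips along the way, the symbol is -1.

-1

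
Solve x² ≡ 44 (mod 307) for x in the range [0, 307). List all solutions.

Since 307 ≡ 3 (mod 4), a square root of 44 is 44^((307+1)/4) = 44^77 mod 307.
Repeated squaring: 44^2≡94, 44^4≡240, 44^8≡191, 44^16≡255, 44^32≡248, 44^64≡104 (mod 307).
44^77 = 44^(64+8+4+1) ≡ 257 (mod 307).
Check: 257² = 66049 ≡ 44 (mod 307). The two roots are 50 and 257.

50, 257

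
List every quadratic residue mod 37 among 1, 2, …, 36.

Square k = 1,…,18 (k and 37−k give the same square):
1²=1, 2²=4, 3²=9, 4²=16, 5²=25, 6²=36, 7²≡12, 8²≡27, 9²≡7, 10²≡26, 11²≡10, 12²≡33, 13²≡21, 14²≡11, 15²≡3, 16²≡34, 17²≡30, 18²≡28 (mod 37).
So the quadratic residues mod 37 are {1, 3, 4, 7, 9, 10, 11, 12, 16, 21, 25, 26, 27, 28, 30, 33, 34, 36}.

1 3 4 7 9 10 11 12 16 21 25 26 27 28 30 33 34 36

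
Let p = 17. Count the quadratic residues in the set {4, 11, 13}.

(4/17) = +1 → QR.
(11/17) = -1 → non-residue.
(13/17) = +1 → QR.
Total quadratic residues among the 3: 2.

2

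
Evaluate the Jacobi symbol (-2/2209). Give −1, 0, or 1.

First reduce: -2 ≡ 2207 (mod 2209).
Reciprocity: 2207 ≡ 3 and 2209 ≡ 1 (mod 4), so (2207/2209) = +(2209/2207).
Reduce top mod 2207: now compute (2/2207).
Pull out 2: since 2207 ≡ 7 (mod 8), (2/2207) = +1.
Reached (1/2207) = 1. Collecting the sign flips along the way, the symbol is +1.

1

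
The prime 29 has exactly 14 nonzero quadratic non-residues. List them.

Square k = 1,…,14 (k and 29−k give the same square):
1²=1, 2²=4, 3²=9, 4²=16, 5²=25, 6²≡7, 7²≡20, 8²≡6, 9²≡23, 10²≡13, 11²≡5, 12²≡28, 13²≡24, 14²≡22 (mod 29).
The residues are {1, 4, 5, 6, 7, 9, 13, 16, 20, 22, 23, 24, 25, 28}; the non-residues are the remaining 14 nonzero classes.

2,3,8,10,11,12,14,15,17,18,19,21,26,27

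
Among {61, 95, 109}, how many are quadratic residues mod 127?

(61/127) = +1 → QR.
(95/127) = -1 → non-residue.
(109/127) = -1 → non-residue.
Total quadratic residues among the 3: 1.

1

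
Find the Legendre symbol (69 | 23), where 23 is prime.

First reduce: 69 ≡ 0 (mod 23).
Top reduces to 0: gcd > 1, so the symbol is 0.

0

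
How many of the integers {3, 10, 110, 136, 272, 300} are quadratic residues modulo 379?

2

(3/379) = -1 → non-residue.
(10/379) = -1 → non-residue.
(110/379) = +1 → QR.
(136/379) = +1 → QR.
(272/379) = -1 → non-residue.
(300/379) = -1 → non-residue.
Total quadratic residues among the 6: 2.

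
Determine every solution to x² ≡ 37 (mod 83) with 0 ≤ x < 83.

Since 83 ≡ 3 (mod 4), a square root of 37 is 37^((83+1)/4) = 37^21 mod 83.
Repeated squaring: 37^2≡41, 37^4≡21, 37^8≡26, 37^16≡12 (mod 83).
37^21 = 37^(16+4+1) ≡ 28 (mod 83).
Check: 28² = 784 ≡ 37 (mod 83). The two roots are 28 and 55.

28, 55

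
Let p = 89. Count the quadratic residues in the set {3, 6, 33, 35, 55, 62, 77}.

1

(3/89) = -1 → non-residue.
(6/89) = -1 → non-residue.
(33/89) = -1 → non-residue.
(35/89) = -1 → non-residue.
(55/89) = +1 → QR.
(62/89) = -1 → non-residue.
(77/89) = -1 → non-residue.
Total quadratic residues among the 7: 1.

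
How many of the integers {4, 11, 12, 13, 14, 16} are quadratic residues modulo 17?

3

(4/17) = +1 → QR.
(11/17) = -1 → non-residue.
(12/17) = -1 → non-residue.
(13/17) = +1 → QR.
(14/17) = -1 → non-residue.
(16/17) = +1 → QR.
Total quadratic residues among the 6: 3.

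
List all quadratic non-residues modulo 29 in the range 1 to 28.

2,3,8,10,11,12,14,15,17,18,19,21,26,27

Square k = 1,…,14 (k and 29−k give the same square):
1²=1, 2²=4, 3²=9, 4²=16, 5²=25, 6²≡7, 7²≡20, 8²≡6, 9²≡23, 10²≡13, 11²≡5, 12²≡28, 13²≡24, 14²≡22 (mod 29).
The residues are {1, 4, 5, 6, 7, 9, 13, 16, 20, 22, 23, 24, 25, 28}; the non-residues are the remaining 14 nonzero classes.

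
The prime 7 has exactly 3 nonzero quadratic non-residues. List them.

Square k = 1,…,3 (k and 7−k give the same square):
1²=1, 2²=4, 3²≡2 (mod 7).
The residues are {1, 2, 4}; the non-residues are the remaining 3 nonzero classes.

3,5,6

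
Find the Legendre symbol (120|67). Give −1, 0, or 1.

Euler's criterion: (120/67) ≡ 53^33 (mod 67).
53^2 ≡ 62 (mod 67)
53^4 ≡ 25 (mod 67)
53^8 ≡ 22 (mod 67)
53^16 ≡ 15 (mod 67)
53^32 ≡ 24 (mod 67)
53^33 = 53^(32+1) ≡ 66 (mod 67).
Result is 66 ≡ −1, so (120/67) = −1.

-1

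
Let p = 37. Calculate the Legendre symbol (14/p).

Euler's criterion: (14/37) ≡ 14^18 (mod 37).
14^2 ≡ 11 (mod 37)
14^4 ≡ 10 (mod 37)
14^8 ≡ 26 (mod 37)
14^16 ≡ 10 (mod 37)
14^18 = 14^(16+2) ≡ 36 (mod 37).
Result is 36 ≡ −1, so (14/37) = −1.

-1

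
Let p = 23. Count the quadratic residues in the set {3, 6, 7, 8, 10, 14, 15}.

3

(3/23) = +1 → QR.
(6/23) = +1 → QR.
(7/23) = -1 → non-residue.
(8/23) = +1 → QR.
(10/23) = -1 → non-residue.
(14/23) = -1 → non-residue.
(15/23) = -1 → non-residue.
Total quadratic residues among the 7: 3.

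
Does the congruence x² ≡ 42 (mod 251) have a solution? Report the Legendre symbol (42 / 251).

Euler's criterion: (42/251) ≡ 42^125 (mod 251).
42^2 ≡ 7 (mod 251)
42^4 ≡ 49 (mod 251)
42^8 ≡ 142 (mod 251)
42^16 ≡ 84 (mod 251)
42^32 ≡ 28 (mod 251)
42^64 ≡ 31 (mod 251)
42^125 = 42^(64+32+16+8+4+1) ≡ 250 (mod 251).
Result is 250 ≡ −1, so (42/251) = −1.

-1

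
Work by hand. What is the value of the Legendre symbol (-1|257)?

First reduce: -1 ≡ 256 (mod 257).
Pull out 2^8: since 257 ≡ 1 (mod 8), (2/257) = +1, so (2/257)^8 = +1.
Reached (1/257) = 1. Collecting the sign flips along the way, the symbol is +1.

1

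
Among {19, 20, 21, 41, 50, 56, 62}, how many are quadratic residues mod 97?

(19/97) = -1 → non-residue.
(20/97) = -1 → non-residue.
(21/97) = -1 → non-residue.
(41/97) = -1 → non-residue.
(50/97) = +1 → QR.
(56/97) = -1 → non-residue.
(62/97) = +1 → QR.
Total quadratic residues among the 7: 2.

2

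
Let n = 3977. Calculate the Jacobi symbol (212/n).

Pull out 2^2: since 3977 ≡ 1 (mod 8), (2/3977) = +1, so (2/3977)^2 = +1.
Reciprocity: 53 ≡ 1 and 3977 ≡ 1 (mod 4), so (53/3977) = +(3977/53).
Reduce top mod 53: now compute (2/53).
Pull out 2: since 53 ≡ 5 (mod 8), (2/53) = -1.
Reached (1/53) = 1. Collecting the sign flips along the way, the symbol is -1.

-1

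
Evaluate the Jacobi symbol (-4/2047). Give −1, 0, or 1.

-1

First reduce: -4 ≡ 2043 (mod 2047).
Reciprocity: 2043 ≡ 3 and 2047 ≡ 3 (mod 4), so (2043/2047) = −(2047/2043).
Reduce top mod 2043: now compute (4/2043).
Pull out 2^2: since 2043 ≡ 3 (mod 8), (2/2043) = -1, so (2/2043)^2 = +1.
Reached (1/2043) = 1. Collecting the sign flips along the way, the symbol is -1.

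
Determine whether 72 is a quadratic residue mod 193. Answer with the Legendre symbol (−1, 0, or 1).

Euler's criterion: (72/193) ≡ 72^96 (mod 193).
72^2 ≡ 166 (mod 193)
72^4 ≡ 150 (mod 193)
72^8 ≡ 112 (mod 193)
72^16 ≡ 192 (mod 193)
72^32 ≡ 1 (mod 193)
72^64 ≡ 1 (mod 193)
72^96 = 72^(64+32) ≡ 1 (mod 193).
Result is 1, so (72/193) = 1.

1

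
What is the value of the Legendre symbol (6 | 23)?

1

Euler's criterion: (6/23) ≡ 6^11 (mod 23).
6^2 ≡ 13 (mod 23)
6^4 ≡ 8 (mod 23)
6^8 ≡ 18 (mod 23)
6^11 = 6^(8+2+1) ≡ 1 (mod 23).
Result is 1, so (6/23) = 1.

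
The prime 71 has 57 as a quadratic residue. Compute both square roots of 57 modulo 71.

25, 46

Since 71 ≡ 3 (mod 4), a square root of 57 is 57^((71+1)/4) = 57^18 mod 71.
Repeated squaring: 57^2≡54, 57^4≡5, 57^8≡25, 57^16≡57 (mod 71).
57^18 = 57^(16+2) ≡ 25 (mod 71).
Check: 25² = 625 ≡ 57 (mod 71). The two roots are 25 and 46.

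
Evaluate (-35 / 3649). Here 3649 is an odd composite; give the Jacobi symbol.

First reduce: -35 ≡ 3614 (mod 3649).
Pull out 2: since 3649 ≡ 1 (mod 8), (2/3649) = +1.
Reciprocity: 1807 ≡ 3 and 3649 ≡ 1 (mod 4), so (1807/3649) = +(3649/1807).
Reduce top mod 1807: now compute (35/1807).
Reciprocity: 35 ≡ 3 and 1807 ≡ 3 (mod 4), so (35/1807) = −(1807/35).
Reduce top mod 35: now compute (22/35).
Pull out 2: since 35 ≡ 3 (mod 8), (2/35) = -1.
Reciprocity: 11 ≡ 3 and 35 ≡ 3 (mod 4), so (11/35) = −(35/11).
Reduce top mod 11: now compute (2/11).
Pull out 2: since 11 ≡ 3 (mod 8), (2/11) = -1.
Reached (1/11) = 1. Collecting the sign flips along the way, the symbol is +1.

1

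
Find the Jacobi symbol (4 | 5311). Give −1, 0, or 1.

1

Pull out 2^2: since 5311 ≡ 7 (mod 8), (2/5311) = +1, so (2/5311)^2 = +1.
Reached (1/5311) = 1. Collecting the sign flips along the way, the symbol is +1.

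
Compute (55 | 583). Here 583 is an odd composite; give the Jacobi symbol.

Reciprocity: 55 ≡ 3 and 583 ≡ 3 (mod 4), so (55/583) = −(583/55).
Reduce top mod 55: now compute (33/55).
Reciprocity: 33 ≡ 1 and 55 ≡ 3 (mod 4), so (33/55) = +(55/33).
Reduce top mod 33: now compute (22/33).
Pull out 2: since 33 ≡ 1 (mod 8), (2/33) = +1.
Reciprocity: 11 ≡ 3 and 33 ≡ 1 (mod 4), so (11/33) = +(33/11).
Reduce top mod 11: now compute (0/11).
Top reduces to 0: gcd > 1, so the symbol is 0.

0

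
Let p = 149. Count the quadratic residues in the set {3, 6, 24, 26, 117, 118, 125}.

(3/149) = -1 → non-residue.
(6/149) = +1 → QR.
(24/149) = +1 → QR.
(26/149) = +1 → QR.
(117/149) = -1 → non-residue.
(118/149) = +1 → QR.
(125/149) = +1 → QR.
Total quadratic residues among the 7: 5.

5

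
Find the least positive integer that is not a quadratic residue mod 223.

(2/223) = +1, so 2 is a residue.
(3/223) = −1, so 3 is the smallest positive non-residue mod 223.

3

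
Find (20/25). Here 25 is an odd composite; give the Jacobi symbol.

0

Pull out 2^2: since 25 ≡ 1 (mod 8), (2/25) = +1, so (2/25)^2 = +1.
Reciprocity: 5 ≡ 1 and 25 ≡ 1 (mod 4), so (5/25) = +(25/5).
Reduce top mod 5: now compute (0/5).
Top reduces to 0: gcd > 1, so the symbol is 0.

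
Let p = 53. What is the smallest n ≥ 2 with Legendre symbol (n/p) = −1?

(2/53) = −1, so 2 is the smallest positive non-residue mod 53.

2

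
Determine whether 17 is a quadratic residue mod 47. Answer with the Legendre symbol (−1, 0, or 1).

1

Reciprocity: 17 ≡ 1 and 47 ≡ 3 (mod 4), so (17/47) = +(47/17).
Reduce top mod 17: now compute (13/17).
Reciprocity: 13 ≡ 1 and 17 ≡ 1 (mod 4), so (13/17) = +(17/13).
Reduce top mod 13: now compute (4/13).
Pull out 2^2: since 13 ≡ 5 (mod 8), (2/13) = -1, so (2/13)^2 = +1.
Reached (1/13) = 1. Collecting the sign flips along the way, the symbol is +1.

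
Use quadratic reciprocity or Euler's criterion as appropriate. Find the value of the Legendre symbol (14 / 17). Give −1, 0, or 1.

Euler's criterion: (14/17) ≡ 14^8 (mod 17).
14^2 ≡ 9 (mod 17)
14^4 ≡ 13 (mod 17)
14^8 ≡ 16 (mod 17)
14^8 = 14^(8) ≡ 16 (mod 17).
Result is 16 ≡ −1, so (14/17) = −1.

-1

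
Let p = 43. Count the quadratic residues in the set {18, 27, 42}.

0

(18/43) = -1 → non-residue.
(27/43) = -1 → non-residue.
(42/43) = -1 → non-residue.
Total quadratic residues among the 3: 0.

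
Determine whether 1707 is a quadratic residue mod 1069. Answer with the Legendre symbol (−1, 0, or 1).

First reduce: 1707 ≡ 638 (mod 1069).
Pull out 2: since 1069 ≡ 5 (mod 8), (2/1069) = -1.
Reciprocity: 319 ≡ 3 and 1069 ≡ 1 (mod 4), so (319/1069) = +(1069/319).
Reduce top mod 319: now compute (112/319).
Pull out 2^4: since 319 ≡ 7 (mod 8), (2/319) = +1, so (2/319)^4 = +1.
Reciprocity: 7 ≡ 3 and 319 ≡ 3 (mod 4), so (7/319) = −(319/7).
Reduce top mod 7: now compute (4/7).
Pull out 2^2: since 7 ≡ 7 (mod 8), (2/7) = +1, so (2/7)^2 = +1.
Reached (1/7) = 1. Collecting the sign flips along the way, the symbol is +1.

1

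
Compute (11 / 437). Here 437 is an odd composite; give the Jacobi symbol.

-1

Reciprocity: 11 ≡ 3 and 437 ≡ 1 (mod 4), so (11/437) = +(437/11).
Reduce top mod 11: now compute (8/11).
Pull out 2^3: since 11 ≡ 3 (mod 8), (2/11) = -1, so (2/11)^3 = -1.
Reached (1/11) = 1. Collecting the sign flips along the way, the symbol is -1.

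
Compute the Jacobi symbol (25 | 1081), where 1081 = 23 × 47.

1

Reciprocity: 25 ≡ 1 and 1081 ≡ 1 (mod 4), so (25/1081) = +(1081/25).
Reduce top mod 25: now compute (6/25).
Pull out 2: since 25 ≡ 1 (mod 8), (2/25) = +1.
Reciprocity: 3 ≡ 3 and 25 ≡ 1 (mod 4), so (3/25) = +(25/3).
Reduce top mod 3: now compute (1/3).
Reached (1/3) = 1. Collecting the sign flips along the way, the symbol is +1.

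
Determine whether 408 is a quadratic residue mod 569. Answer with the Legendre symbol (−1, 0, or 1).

Euler's criterion: (408/569) ≡ 408^284 (mod 569).
408^2 ≡ 316 (mod 569)
408^4 ≡ 281 (mod 569)
408^8 ≡ 439 (mod 569)
408^16 ≡ 399 (mod 569)
408^32 ≡ 450 (mod 569)
408^64 ≡ 505 (mod 569)
408^128 ≡ 113 (mod 569)
408^256 ≡ 251 (mod 569)
408^284 = 408^(256+16+8+4) ≡ 568 (mod 569).
Result is 568 ≡ −1, so (408/569) = −1.

-1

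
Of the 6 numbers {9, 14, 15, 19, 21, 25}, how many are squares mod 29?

(9/29) = +1 → QR.
(14/29) = -1 → non-residue.
(15/29) = -1 → non-residue.
(19/29) = -1 → non-residue.
(21/29) = -1 → non-residue.
(25/29) = +1 → QR.
Total quadratic residues among the 6: 2.

2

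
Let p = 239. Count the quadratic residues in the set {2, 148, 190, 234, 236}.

(2/239) = +1 → QR.
(148/239) = -1 → non-residue.
(190/239) = -1 → non-residue.
(234/239) = -1 → non-residue.
(236/239) = -1 → non-residue.
Total quadratic residues among the 5: 1.

1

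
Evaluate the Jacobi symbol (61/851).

1

Reciprocity: 61 ≡ 1 and 851 ≡ 3 (mod 4), so (61/851) = +(851/61).
Reduce top mod 61: now compute (58/61).
Pull out 2: since 61 ≡ 5 (mod 8), (2/61) = -1.
Reciprocity: 29 ≡ 1 and 61 ≡ 1 (mod 4), so (29/61) = +(61/29).
Reduce top mod 29: now compute (3/29).
Reciprocity: 3 ≡ 3 and 29 ≡ 1 (mod 4), so (3/29) = +(29/3).
Reduce top mod 3: now compute (2/3).
Pull out 2: since 3 ≡ 3 (mod 8), (2/3) = -1.
Reached (1/3) = 1. Collecting the sign flips along the way, the symbol is +1.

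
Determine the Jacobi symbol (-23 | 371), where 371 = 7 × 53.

1

First reduce: -23 ≡ 348 (mod 371).
Pull out 2^2: since 371 ≡ 3 (mod 8), (2/371) = -1, so (2/371)^2 = +1.
Reciprocity: 87 ≡ 3 and 371 ≡ 3 (mod 4), so (87/371) = −(371/87).
Reduce top mod 87: now compute (23/87).
Reciprocity: 23 ≡ 3 and 87 ≡ 3 (mod 4), so (23/87) = −(87/23).
Reduce top mod 23: now compute (18/23).
Pull out 2: since 23 ≡ 7 (mod 8), (2/23) = +1.
Reciprocity: 9 ≡ 1 and 23 ≡ 3 (mod 4), so (9/23) = +(23/9).
Reduce top mod 9: now compute (5/9).
Reciprocity: 5 ≡ 1 and 9 ≡ 1 (mod 4), so (5/9) = +(9/5).
Reduce top mod 5: now compute (4/5).
Pull out 2^2: since 5 ≡ 5 (mod 8), (2/5) = -1, so (2/5)^2 = +1.
Reached (1/5) = 1. Collecting the sign flips along the way, the symbol is +1.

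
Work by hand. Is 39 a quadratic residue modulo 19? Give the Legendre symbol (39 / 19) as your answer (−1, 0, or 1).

Euler's criterion: (39/19) ≡ 1^9 (mod 19).
1^2 ≡ 1 (mod 19)
1^4 ≡ 1 (mod 19)
1^8 ≡ 1 (mod 19)
1^9 = 1^(8+1) ≡ 1 (mod 19).
Result is 1, so (39/19) = 1.

1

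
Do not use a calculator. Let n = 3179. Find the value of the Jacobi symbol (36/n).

1

Pull out 2^2: since 3179 ≡ 3 (mod 8), (2/3179) = -1, so (2/3179)^2 = +1.
Reciprocity: 9 ≡ 1 and 3179 ≡ 3 (mod 4), so (9/3179) = +(3179/9).
Reduce top mod 9: now compute (2/9).
Pull out 2: since 9 ≡ 1 (mod 8), (2/9) = +1.
Reached (1/9) = 1. Collecting the sign flips along the way, the symbol is +1.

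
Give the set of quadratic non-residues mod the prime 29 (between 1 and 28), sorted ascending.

Square k = 1,…,14 (k and 29−k give the same square):
1²=1, 2²=4, 3²=9, 4²=16, 5²=25, 6²≡7, 7²≡20, 8²≡6, 9²≡23, 10²≡13, 11²≡5, 12²≡28, 13²≡24, 14²≡22 (mod 29).
The residues are {1, 4, 5, 6, 7, 9, 13, 16, 20, 22, 23, 24, 25, 28}; the non-residues are the remaining 14 nonzero classes.

2,3,8,10,11,12,14,15,17,18,19,21,26,27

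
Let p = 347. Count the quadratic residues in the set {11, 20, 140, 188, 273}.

2

(11/347) = +1 → QR.
(20/347) = -1 → non-residue.
(140/347) = +1 → QR.
(188/347) = -1 → non-residue.
(273/347) = -1 → non-residue.
Total quadratic residues among the 5: 2.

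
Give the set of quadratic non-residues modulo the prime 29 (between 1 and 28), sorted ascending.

Square k = 1,…,14 (k and 29−k give the same square):
1²=1, 2²=4, 3²=9, 4²=16, 5²=25, 6²≡7, 7²≡20, 8²≡6, 9²≡23, 10²≡13, 11²≡5, 12²≡28, 13²≡24, 14²≡22 (mod 29).
The residues are {1, 4, 5, 6, 7, 9, 13, 16, 20, 22, 23, 24, 25, 28}; the non-residues are the remaining 14 nonzero classes.

2,3,8,10,11,12,14,15,17,18,19,21,26,27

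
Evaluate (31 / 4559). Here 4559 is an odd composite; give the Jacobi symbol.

-1

Reciprocity: 31 ≡ 3 and 4559 ≡ 3 (mod 4), so (31/4559) = −(4559/31).
Reduce top mod 31: now compute (2/31).
Pull out 2: since 31 ≡ 7 (mod 8), (2/31) = +1.
Reached (1/31) = 1. Collecting the sign flips along the way, the symbol is -1.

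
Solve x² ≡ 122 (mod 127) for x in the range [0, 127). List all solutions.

54, 73

Since 127 ≡ 3 (mod 4), a square root of 122 is 122^((127+1)/4) = 122^32 mod 127.
Repeated squaring: 122^2≡25, 122^4≡117, 122^8≡100, 122^16≡94, 122^32≡73 (mod 127).
122^32 = 122^(32) ≡ 73 (mod 127).
Check: 73² = 5329 ≡ 122 (mod 127). The two roots are 54 and 73.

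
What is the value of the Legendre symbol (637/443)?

1

First reduce: 637 ≡ 194 (mod 443).
Pull out 2: since 443 ≡ 3 (mod 8), (2/443) = -1.
Reciprocity: 97 ≡ 1 and 443 ≡ 3 (mod 4), so (97/443) = +(443/97).
Reduce top mod 97: now compute (55/97).
Reciprocity: 55 ≡ 3 and 97 ≡ 1 (mod 4), so (55/97) = +(97/55).
Reduce top mod 55: now compute (42/55).
Pull out 2: since 55 ≡ 7 (mod 8), (2/55) = +1.
Reciprocity: 21 ≡ 1 and 55 ≡ 3 (mod 4), so (21/55) = +(55/21).
Reduce top mod 21: now compute (13/21).
Reciprocity: 13 ≡ 1 and 21 ≡ 1 (mod 4), so (13/21) = +(21/13).
Reduce top mod 13: now compute (8/13).
Pull out 2^3: since 13 ≡ 5 (mod 8), (2/13) = -1, so (2/13)^3 = -1.
Reached (1/13) = 1. Collecting the sign flips along the way, the symbol is +1.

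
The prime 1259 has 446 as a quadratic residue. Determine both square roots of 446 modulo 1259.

Since 1259 ≡ 3 (mod 4), a square root of 446 is 446^((1259+1)/4) = 446^315 mod 1259.
Repeated squaring: 446^2≡1253, 446^4≡36, 446^8≡37, 446^16≡110, 446^32≡769, 446^64≡890, 446^128≡189, 446^256≡469 (mod 1259).
446^315 = 446^(256+32+16+8+2+1) ≡ 937 (mod 1259).
Check: 937² = 877969 ≡ 446 (mod 1259). The two roots are 322 and 937.

322, 937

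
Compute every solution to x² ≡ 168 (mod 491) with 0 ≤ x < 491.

Since 491 ≡ 3 (mod 4), a square root of 168 is 168^((491+1)/4) = 168^123 mod 491.
Repeated squaring: 168^2≡237, 168^4≡195, 168^8≡218, 168^16≡388, 168^32≡298, 168^64≡424 (mod 491).
168^123 = 168^(64+32+16+8+2+1) ≡ 64 (mod 491).
Check: 64² = 4096 ≡ 168 (mod 491). The two roots are 64 and 427.

64, 427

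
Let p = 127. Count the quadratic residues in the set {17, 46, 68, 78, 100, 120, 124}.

(17/127) = +1 → QR.
(46/127) = -1 → non-residue.
(68/127) = +1 → QR.
(78/127) = -1 → non-residue.
(100/127) = +1 → QR.
(120/127) = +1 → QR.
(124/127) = +1 → QR.
Total quadratic residues among the 7: 5.

5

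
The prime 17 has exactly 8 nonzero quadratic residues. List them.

Square k = 1,…,8 (k and 17−k give the same square):
1²=1, 2²=4, 3²=9, 4²=16, 5²≡8, 6²≡2, 7²≡15, 8²≡13 (mod 17).
So the quadratic residues mod 17 are {1, 2, 4, 8, 9, 13, 15, 16}.

1, 2, 4, 8, 9, 13, 15, 16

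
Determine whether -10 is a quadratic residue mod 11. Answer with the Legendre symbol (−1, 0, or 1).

1

First reduce: -10 ≡ 1 (mod 11).
Reached (1/11) = 1. Collecting the sign flips along the way, the symbol is +1.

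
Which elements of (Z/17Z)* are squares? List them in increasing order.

Square k = 1,…,8 (k and 17−k give the same square):
1²=1, 2²=4, 3²=9, 4²=16, 5²≡8, 6²≡2, 7²≡15, 8²≡13 (mod 17).
So the quadratic residues mod 17 are {1, 2, 4, 8, 9, 13, 15, 16}.

1, 2, 4, 8, 9, 13, 15, 16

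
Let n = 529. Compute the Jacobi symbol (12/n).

Pull out 2^2: since 529 ≡ 1 (mod 8), (2/529) = +1, so (2/529)^2 = +1.
Reciprocity: 3 ≡ 3 and 529 ≡ 1 (mod 4), so (3/529) = +(529/3).
Reduce top mod 3: now compute (1/3).
Reached (1/3) = 1. Collecting the sign flips along the way, the symbol is +1.

1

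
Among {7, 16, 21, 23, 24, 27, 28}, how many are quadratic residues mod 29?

(7/29) = +1 → QR.
(16/29) = +1 → QR.
(21/29) = -1 → non-residue.
(23/29) = +1 → QR.
(24/29) = +1 → QR.
(27/29) = -1 → non-residue.
(28/29) = +1 → QR.
Total quadratic residues among the 7: 5.

5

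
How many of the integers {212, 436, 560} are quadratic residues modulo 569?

(212/569) = -1 → non-residue.
(436/569) = -1 → non-residue.
(560/569) = +1 → QR.
Total quadratic residues among the 3: 1.

1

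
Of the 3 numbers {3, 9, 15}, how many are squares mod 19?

1

(3/19) = -1 → non-residue.
(9/19) = +1 → QR.
(15/19) = -1 → non-residue.
Total quadratic residues among the 3: 1.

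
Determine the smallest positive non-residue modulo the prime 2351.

13

(2/2351) = +1, so 2 is a residue.
(3/2351) = +1, so 3 is a residue.
(4/2351) = +1, so 4 is a residue.
(5/2351) = +1, so 5 is a residue.
(6/2351) = +1, so 6 is a residue.
(7/2351) = +1, so 7 is a residue.
(8/2351) = +1, so 8 is a residue.
(9/2351) = +1, so 9 is a residue.
(10/2351) = +1, so 10 is a residue.
(11/2351) = +1, so 11 is a residue.
(12/2351) = +1, so 12 is a residue.
(13/2351) = −1, so 13 is the smallest positive non-residue mod 2351.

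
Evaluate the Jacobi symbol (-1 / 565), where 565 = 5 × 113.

First reduce: -1 ≡ 564 (mod 565).
Pull out 2^2: since 565 ≡ 5 (mod 8), (2/565) = -1, so (2/565)^2 = +1.
Reciprocity: 141 ≡ 1 and 565 ≡ 1 (mod 4), so (141/565) = +(565/141).
Reduce top mod 141: now compute (1/141).
Reached (1/141) = 1. Collecting the sign flips along the way, the symbol is +1.

1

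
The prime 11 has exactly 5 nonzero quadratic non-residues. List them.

2,6,7,8,10

Square k = 1,…,5 (k and 11−k give the same square):
1²=1, 2²=4, 3²=9, 4²≡5, 5²≡3 (mod 11).
The residues are {1, 3, 4, 5, 9}; the non-residues are the remaining 5 nonzero classes.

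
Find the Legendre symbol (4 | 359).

Pull out 2^2: since 359 ≡ 7 (mod 8), (2/359) = +1, so (2/359)^2 = +1.
Reached (1/359) = 1. Collecting the sign flips along the way, the symbol is +1.

1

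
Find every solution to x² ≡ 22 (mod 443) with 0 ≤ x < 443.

Since 443 ≡ 3 (mod 4), a square root of 22 is 22^((443+1)/4) = 22^111 mod 443.
Repeated squaring: 22^2≡41, 22^4≡352, 22^8≡307, 22^16≡333, 22^32≡139, 22^64≡272 (mod 443).
22^111 = 22^(64+32+8+4+2+1) ≡ 121 (mod 443).
Check: 121² = 14641 ≡ 22 (mod 443). The two roots are 121 and 322.

121, 322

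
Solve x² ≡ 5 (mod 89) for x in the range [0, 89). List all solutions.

19, 70

89 ≡ 1 (mod 4), so we find a root by search.
Trying successive values, 19² = 361 ≡ 5 (mod 89). The other root is 89 − 19 = 70.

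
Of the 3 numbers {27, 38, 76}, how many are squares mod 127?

2

(27/127) = -1 → non-residue.
(38/127) = +1 → QR.
(76/127) = +1 → QR.
Total quadratic residues among the 3: 2.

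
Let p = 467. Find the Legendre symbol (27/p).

1

Euler's criterion: (27/467) ≡ 27^233 (mod 467).
27^2 ≡ 262 (mod 467)
27^4 ≡ 462 (mod 467)
27^8 ≡ 25 (mod 467)
27^16 ≡ 158 (mod 467)
27^32 ≡ 213 (mod 467)
27^64 ≡ 70 (mod 467)
27^128 ≡ 230 (mod 467)
27^233 = 27^(128+64+32+8+1) ≡ 1 (mod 467).
Result is 1, so (27/467) = 1.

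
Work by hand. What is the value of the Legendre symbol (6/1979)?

-1

Pull out 2: since 1979 ≡ 3 (mod 8), (2/1979) = -1.
Reciprocity: 3 ≡ 3 and 1979 ≡ 3 (mod 4), so (3/1979) = −(1979/3).
Reduce top mod 3: now compute (2/3).
Pull out 2: since 3 ≡ 3 (mod 8), (2/3) = -1.
Reached (1/3) = 1. Collecting the sign flips along the way, the symbol is -1.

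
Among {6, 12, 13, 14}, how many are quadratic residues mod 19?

(6/19) = +1 → QR.
(12/19) = -1 → non-residue.
(13/19) = -1 → non-residue.
(14/19) = -1 → non-residue.
Total quadratic residues among the 4: 1.

1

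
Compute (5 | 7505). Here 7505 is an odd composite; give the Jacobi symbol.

Reciprocity: 5 ≡ 1 and 7505 ≡ 1 (mod 4), so (5/7505) = +(7505/5).
Reduce top mod 5: now compute (0/5).
Top reduces to 0: gcd > 1, so the symbol is 0.

0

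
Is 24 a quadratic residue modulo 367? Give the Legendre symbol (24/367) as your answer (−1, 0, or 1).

-1

Euler's criterion: (24/367) ≡ 24^183 (mod 367).
24^2 ≡ 209 (mod 367)
24^4 ≡ 8 (mod 367)
24^8 ≡ 64 (mod 367)
24^16 ≡ 59 (mod 367)
24^32 ≡ 178 (mod 367)
24^64 ≡ 122 (mod 367)
24^128 ≡ 204 (mod 367)
24^183 = 24^(128+32+16+4+2+1) ≡ 366 (mod 367).
Result is 366 ≡ −1, so (24/367) = −1.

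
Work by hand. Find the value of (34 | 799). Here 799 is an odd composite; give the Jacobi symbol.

0

Pull out 2: since 799 ≡ 7 (mod 8), (2/799) = +1.
Reciprocity: 17 ≡ 1 and 799 ≡ 3 (mod 4), so (17/799) = +(799/17).
Reduce top mod 17: now compute (0/17).
Top reduces to 0: gcd > 1, so the symbol is 0.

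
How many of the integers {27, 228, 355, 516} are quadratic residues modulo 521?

3

(27/521) = -1 → non-residue.
(228/521) = +1 → QR.
(355/521) = +1 → QR.
(516/521) = +1 → QR.
Total quadratic residues among the 4: 3.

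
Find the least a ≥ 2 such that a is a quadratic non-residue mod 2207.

(2/2207) = +1, so 2 is a residue.
(3/2207) = +1, so 3 is a residue.
(4/2207) = +1, so 4 is a residue.
(5/2207) = −1, so 5 is the smallest positive non-residue mod 2207.

5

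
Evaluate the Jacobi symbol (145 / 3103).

0

Reciprocity: 145 ≡ 1 and 3103 ≡ 3 (mod 4), so (145/3103) = +(3103/145).
Reduce top mod 145: now compute (58/145).
Pull out 2: since 145 ≡ 1 (mod 8), (2/145) = +1.
Reciprocity: 29 ≡ 1 and 145 ≡ 1 (mod 4), so (29/145) = +(145/29).
Reduce top mod 29: now compute (0/29).
Top reduces to 0: gcd > 1, so the symbol is 0.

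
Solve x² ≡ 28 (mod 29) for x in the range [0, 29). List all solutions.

12, 17

29 ≡ 1 (mod 4), so we find a root by search.
Trying successive values, 12² = 144 ≡ 28 (mod 29). The other root is 29 − 12 = 17.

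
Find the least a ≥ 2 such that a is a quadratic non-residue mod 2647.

(2/2647) = +1, so 2 is a residue.
(3/2647) = −1, so 3 is the smallest positive non-residue mod 2647.

3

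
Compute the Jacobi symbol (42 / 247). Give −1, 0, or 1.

Pull out 2: since 247 ≡ 7 (mod 8), (2/247) = +1.
Reciprocity: 21 ≡ 1 and 247 ≡ 3 (mod 4), so (21/247) = +(247/21).
Reduce top mod 21: now compute (16/21).
Pull out 2^4: since 21 ≡ 5 (mod 8), (2/21) = -1, so (2/21)^4 = +1.
Reached (1/21) = 1. Collecting the sign flips along the way, the symbol is +1.

1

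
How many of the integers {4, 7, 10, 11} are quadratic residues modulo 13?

2

(4/13) = +1 → QR.
(7/13) = -1 → non-residue.
(10/13) = +1 → QR.
(11/13) = -1 → non-residue.
Total quadratic residues among the 4: 2.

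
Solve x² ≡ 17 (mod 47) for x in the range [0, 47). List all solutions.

8, 39

Since 47 ≡ 3 (mod 4), a square root of 17 is 17^((47+1)/4) = 17^12 mod 47.
Repeated squaring: 17^2≡7, 17^4≡2, 17^8≡4 (mod 47).
17^12 = 17^(8+4) ≡ 8 (mod 47).
Check: 8² = 64 ≡ 17 (mod 47). The two roots are 8 and 39.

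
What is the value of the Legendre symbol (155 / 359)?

-1

Reciprocity: 155 ≡ 3 and 359 ≡ 3 (mod 4), so (155/359) = −(359/155).
Reduce top mod 155: now compute (49/155).
Reciprocity: 49 ≡ 1 and 155 ≡ 3 (mod 4), so (49/155) = +(155/49).
Reduce top mod 49: now compute (8/49).
Pull out 2^3: since 49 ≡ 1 (mod 8), (2/49) = +1, so (2/49)^3 = +1.
Reached (1/49) = 1. Collecting the sign flips along the way, the symbol is -1.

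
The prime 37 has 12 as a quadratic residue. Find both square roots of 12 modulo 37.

37 ≡ 1 (mod 4), so we find a root by search.
Trying successive values, 7² = 49 ≡ 12 (mod 37). The other root is 37 − 7 = 30.

7, 30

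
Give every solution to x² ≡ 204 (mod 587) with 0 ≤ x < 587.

70, 517

Since 587 ≡ 3 (mod 4), a square root of 204 is 204^((587+1)/4) = 204^147 mod 587.
Repeated squaring: 204^2≡526, 204^4≡199, 204^8≡272, 204^16≡22, 204^32≡484, 204^64≡43, 204^128≡88 (mod 587).
204^147 = 204^(128+16+2+1) ≡ 70 (mod 587).
Check: 70² = 4900 ≡ 204 (mod 587). The two roots are 70 and 517.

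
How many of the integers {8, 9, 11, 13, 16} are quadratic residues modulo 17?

4

(8/17) = +1 → QR.
(9/17) = +1 → QR.
(11/17) = -1 → non-residue.
(13/17) = +1 → QR.
(16/17) = +1 → QR.
Total quadratic residues among the 5: 4.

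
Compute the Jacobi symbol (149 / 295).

-1

Reciprocity: 149 ≡ 1 and 295 ≡ 3 (mod 4), so (149/295) = +(295/149).
Reduce top mod 149: now compute (146/149).
Pull out 2: since 149 ≡ 5 (mod 8), (2/149) = -1.
Reciprocity: 73 ≡ 1 and 149 ≡ 1 (mod 4), so (73/149) = +(149/73).
Reduce top mod 73: now compute (3/73).
Reciprocity: 3 ≡ 3 and 73 ≡ 1 (mod 4), so (3/73) = +(73/3).
Reduce top mod 3: now compute (1/3).
Reached (1/3) = 1. Collecting the sign flips along the way, the symbol is -1.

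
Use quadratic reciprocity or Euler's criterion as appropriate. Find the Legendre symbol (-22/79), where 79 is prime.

First reduce: -22 ≡ 57 (mod 79).
Reciprocity: 57 ≡ 1 and 79 ≡ 3 (mod 4), so (57/79) = +(79/57).
Reduce top mod 57: now compute (22/57).
Pull out 2: since 57 ≡ 1 (mod 8), (2/57) = +1.
Reciprocity: 11 ≡ 3 and 57 ≡ 1 (mod 4), so (11/57) = +(57/11).
Reduce top mod 11: now compute (2/11).
Pull out 2: since 11 ≡ 3 (mod 8), (2/11) = -1.
Reached (1/11) = 1. Collecting the sign flips along the way, the symbol is -1.

-1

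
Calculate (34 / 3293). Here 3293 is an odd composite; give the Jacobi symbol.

1

Pull out 2: since 3293 ≡ 5 (mod 8), (2/3293) = -1.
Reciprocity: 17 ≡ 1 and 3293 ≡ 1 (mod 4), so (17/3293) = +(3293/17).
Reduce top mod 17: now compute (12/17).
Pull out 2^2: since 17 ≡ 1 (mod 8), (2/17) = +1, so (2/17)^2 = +1.
Reciprocity: 3 ≡ 3 and 17 ≡ 1 (mod 4), so (3/17) = +(17/3).
Reduce top mod 3: now compute (2/3).
Pull out 2: since 3 ≡ 3 (mod 8), (2/3) = -1.
Reached (1/3) = 1. Collecting the sign flips along the way, the symbol is +1.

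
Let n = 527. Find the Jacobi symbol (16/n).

Pull out 2^4: since 527 ≡ 7 (mod 8), (2/527) = +1, so (2/527)^4 = +1.
Reached (1/527) = 1. Collecting the sign flips along the way, the symbol is +1.

1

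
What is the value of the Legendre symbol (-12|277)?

1

First reduce: -12 ≡ 265 (mod 277).
Reciprocity: 265 ≡ 1 and 277 ≡ 1 (mod 4), so (265/277) = +(277/265).
Reduce top mod 265: now compute (12/265).
Pull out 2^2: since 265 ≡ 1 (mod 8), (2/265) = +1, so (2/265)^2 = +1.
Reciprocity: 3 ≡ 3 and 265 ≡ 1 (mod 4), so (3/265) = +(265/3).
Reduce top mod 3: now compute (1/3).
Reached (1/3) = 1. Collecting the sign flips along the way, the symbol is +1.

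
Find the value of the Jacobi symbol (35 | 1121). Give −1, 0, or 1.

1

Reciprocity: 35 ≡ 3 and 1121 ≡ 1 (mod 4), so (35/1121) = +(1121/35).
Reduce top mod 35: now compute (1/35).
Reached (1/35) = 1. Collecting the sign flips along the way, the symbol is +1.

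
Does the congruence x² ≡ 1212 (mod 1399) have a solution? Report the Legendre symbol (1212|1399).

Pull out 2^2: since 1399 ≡ 7 (mod 8), (2/1399) = +1, so (2/1399)^2 = +1.
Reciprocity: 303 ≡ 3 and 1399 ≡ 3 (mod 4), so (303/1399) = −(1399/303).
Reduce top mod 303: now compute (187/303).
Reciprocity: 187 ≡ 3 and 303 ≡ 3 (mod 4), so (187/303) = −(303/187).
Reduce top mod 187: now compute (116/187).
Pull out 2^2: since 187 ≡ 3 (mod 8), (2/187) = -1, so (2/187)^2 = +1.
Reciprocity: 29 ≡ 1 and 187 ≡ 3 (mod 4), so (29/187) = +(187/29).
Reduce top mod 29: now compute (13/29).
Reciprocity: 13 ≡ 1 and 29 ≡ 1 (mod 4), so (13/29) = +(29/13).
Reduce top mod 13: now compute (3/13).
Reciprocity: 3 ≡ 3 and 13 ≡ 1 (mod 4), so (3/13) = +(13/3).
Reduce top mod 3: now compute (1/3).
Reached (1/3) = 1. Collecting the sign flips along the way, the symbol is +1.

1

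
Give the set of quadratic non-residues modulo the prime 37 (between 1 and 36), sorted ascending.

Square k = 1,…,18 (k and 37−k give the same square):
1²=1, 2²=4, 3²=9, 4²=16, 5²=25, 6²=36, 7²≡12, 8²≡27, 9²≡7, 10²≡26, 11²≡10, 12²≡33, 13²≡21, 14²≡11, 15²≡3, 16²≡34, 17²≡30, 18²≡28 (mod 37).
The residues are {1, 3, 4, 7, 9, 10, 11, 12, 16, 21, 25, 26, 27, 28, 30, 33, 34, 36}; the non-residues are the remaining 18 nonzero classes.

2,5,6,8,13,14,15,17,18,19,20,22,23,24,29,31,32,35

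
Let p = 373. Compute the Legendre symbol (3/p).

Euler's criterion: (3/373) ≡ 3^186 (mod 373).
3^2 ≡ 9 (mod 373)
3^4 ≡ 81 (mod 373)
3^8 ≡ 220 (mod 373)
3^16 ≡ 283 (mod 373)
3^32 ≡ 267 (mod 373)
3^64 ≡ 46 (mod 373)
3^128 ≡ 251 (mod 373)
3^186 = 3^(128+32+16+8+2) ≡ 1 (mod 373).
Result is 1, so (3/373) = 1.

1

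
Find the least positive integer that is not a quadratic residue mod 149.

(2/149) = −1, so 2 is the smallest positive non-residue mod 149.

2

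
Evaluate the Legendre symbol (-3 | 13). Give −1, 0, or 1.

First reduce: -3 ≡ 10 (mod 13).
Pull out 2: since 13 ≡ 5 (mod 8), (2/13) = -1.
Reciprocity: 5 ≡ 1 and 13 ≡ 1 (mod 4), so (5/13) = +(13/5).
Reduce top mod 5: now compute (3/5).
Reciprocity: 3 ≡ 3 and 5 ≡ 1 (mod 4), so (3/5) = +(5/3).
Reduce top mod 3: now compute (2/3).
Pull out 2: since 3 ≡ 3 (mod 8), (2/3) = -1.
Reached (1/3) = 1. Collecting the sign flips along the way, the symbol is +1.

1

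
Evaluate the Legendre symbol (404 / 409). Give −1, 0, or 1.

Pull out 2^2: since 409 ≡ 1 (mod 8), (2/409) = +1, so (2/409)^2 = +1.
Reciprocity: 101 ≡ 1 and 409 ≡ 1 (mod 4), so (101/409) = +(409/101).
Reduce top mod 101: now compute (5/101).
Reciprocity: 5 ≡ 1 and 101 ≡ 1 (mod 4), so (5/101) = +(101/5).
Reduce top mod 5: now compute (1/5).
Reached (1/5) = 1. Collecting the sign flips along the way, the symbol is +1.

1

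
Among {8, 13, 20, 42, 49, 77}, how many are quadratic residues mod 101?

4

(8/101) = -1 → non-residue.
(13/101) = +1 → QR.
(20/101) = +1 → QR.
(42/101) = -1 → non-residue.
(49/101) = +1 → QR.
(77/101) = +1 → QR.
Total quadratic residues among the 6: 4.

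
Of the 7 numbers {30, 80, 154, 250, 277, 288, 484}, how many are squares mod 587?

4

(30/587) = +1 → QR.
(80/587) = -1 → non-residue.
(154/587) = +1 → QR.
(250/587) = +1 → QR.
(277/587) = -1 → non-residue.
(288/587) = -1 → non-residue.
(484/587) = +1 → QR.
Total quadratic residues among the 7: 4.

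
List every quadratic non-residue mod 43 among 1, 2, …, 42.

Square k = 1,…,21 (k and 43−k give the same square):
1²=1, 2²=4, 3²=9, 4²=16, 5²=25, 6²=36, 7²≡6, 8²≡21, 9²≡38, 10²≡14, 11²≡35, 12²≡15, 13²≡40, 14²≡24, 15²≡10, 16²≡41, 17²≡31, 18²≡23, 19²≡17, 20²≡13, 21²≡11 (mod 43).
The residues are {1, 4, 6, 9, 10, 11, 13, 14, 15, 16, 17, 21, 23, 24, 25, 31, 35, 36, 38, 40, 41}; the non-residues are the remaining 21 nonzero classes.

2, 3, 5, 7, 8, 12, 18, 19, 20, 22, 26, 27, 28, 29, 30, 32, 33, 34, 37, 39, 42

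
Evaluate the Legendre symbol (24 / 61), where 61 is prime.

-1

Pull out 2^3: since 61 ≡ 5 (mod 8), (2/61) = -1, so (2/61)^3 = -1.
Reciprocity: 3 ≡ 3 and 61 ≡ 1 (mod 4), so (3/61) = +(61/3).
Reduce top mod 3: now compute (1/3).
Reached (1/3) = 1. Collecting the sign flips along the way, the symbol is -1.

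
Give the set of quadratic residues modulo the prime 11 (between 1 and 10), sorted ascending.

1,3,4,5,9

Square k = 1,…,5 (k and 11−k give the same square):
1²=1, 2²=4, 3²=9, 4²≡5, 5²≡3 (mod 11).
So the quadratic residues mod 11 are {1, 3, 4, 5, 9}.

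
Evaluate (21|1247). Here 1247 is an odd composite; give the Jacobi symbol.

-1

Reciprocity: 21 ≡ 1 and 1247 ≡ 3 (mod 4), so (21/1247) = +(1247/21).
Reduce top mod 21: now compute (8/21).
Pull out 2^3: since 21 ≡ 5 (mod 8), (2/21) = -1, so (2/21)^3 = -1.
Reached (1/21) = 1. Collecting the sign flips along the way, the symbol is -1.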